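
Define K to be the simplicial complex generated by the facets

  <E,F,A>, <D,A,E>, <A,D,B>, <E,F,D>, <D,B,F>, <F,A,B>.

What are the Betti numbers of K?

b_0 = 1, b_1 = 0, b_2 = 1.

Fix the vertex order A < B < D < E < F and write every simplex with vertices in increasing order. Then dim K = 2 and the simplices of K are:

  0-simplices (5): A, B, D, E, F
  1-simplices (9): AB, AD, AE, AF, BD, BF, DE, DF, EF
  2-simplices (6): ABD, ABF, ADE, AEF, BDF, DEF

Hence C_0 ≅ Z^5, C_1 ≅ Z^9, C_2 ≅ Z^6.

The boundary map ∂_1: C_1 → C_0 maps an edge to its endpoints' difference, ∂[p,q] = q − p. For instance
  ∂DE = E − D.
The 5×9 boundary matrix has rank 4 and Smith normal form diag(1,1,1,1).

Boundary ∂_2: C_2 → C_1 acts by ∂[p,q,r] = [q,r] − [p,r] + [p,q]. For instance
  ∂DEF = EF − DF + DE,
  ∂AEF = EF − AF + AE.
The resulting 9×6 matrix has rank 5, and its Smith normal form has invariant factors (1,1,1,1,1).

Reading off H_k = ker ∂_k / im ∂_{k+1}:

  H_0: rank C_0 − rank ∂_1 = 5 − 4 = 1, and the invariant factors of ∂_1 are all 1, so H_0 ≅ Z.
  H_1: rank ker ∂_1 − rank ∂_2 = (9 − 4) − 5 = 0, and the invariant factors of ∂_2 are all 1, so H_1 ≅ 0.
  H_2: rank ker ∂_2 − rank ∂_3 = (6 − 5) − 0 = 1, and there is no ∂_3, so H_2 ≅ Z.

(K is a triangulation of the 2-sphere S^2.)

Hence the Betti numbers are b_0 = 1, b_1 = 0, b_2 = 1.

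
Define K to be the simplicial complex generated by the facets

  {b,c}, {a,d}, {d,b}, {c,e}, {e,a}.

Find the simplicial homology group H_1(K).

Order the vertices as a < b < c < d < e. Listing each simplex with vertices in this order, K has dimension 1 with simplices:

  0-simplices (5): a, b, c, d, e
  1-simplices (5): ad, ae, bc, bd, ce

so the chain groups are C_0 ≅ Z^5, C_1 ≅ Z^5.

Boundary ∂_1: C_1 → C_0 maps an edge to its endpoints' difference, ∂[p,q] = q − p.
The resulting 5×5 matrix has rank 4, and its Smith normal form has invariant factors (1,1,1,1).

Computing H_k = (kernel of ∂_k) / (image of ∂_{k+1}):

  H_1: rank ker ∂_1 − rank ∂_2 = (5 − 4) − 0 = 1, and there is no ∂_2, so H_1 = Z.

H_1 = Z.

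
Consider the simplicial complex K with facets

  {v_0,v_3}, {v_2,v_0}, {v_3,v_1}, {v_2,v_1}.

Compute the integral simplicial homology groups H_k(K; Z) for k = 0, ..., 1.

K has 4 vertices, 4 edges.
rank ∂_0 = 0, rank ∂_1 = 3 ⇒ b_0 = 4 − 0 − 3 = 1; all invariant factors of ∂_1 are 1 so no torsion. So H_0 = Z.
rank ∂_1 = 3, rank ∂_2 = 0 ⇒ b_1 = 4 − 3 − 0 = 1. So H_1 = Z.

H_0 ≅ Z,  H_1 ≅ Z.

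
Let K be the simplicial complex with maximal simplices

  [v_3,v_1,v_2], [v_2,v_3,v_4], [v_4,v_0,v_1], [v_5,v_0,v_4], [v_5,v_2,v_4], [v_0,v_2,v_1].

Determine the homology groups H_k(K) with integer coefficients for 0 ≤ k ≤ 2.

K has 6 vertices, 12 edges, 6 triangles.
rank ∂_0 = 0, rank ∂_1 = 5 ⇒ b_0 = 6 − 0 − 5 = 1; all invariant factors of ∂_1 are 1 so no torsion. So H_0 = Z.
rank ∂_1 = 5, rank ∂_2 = 6 ⇒ b_1 = 12 − 5 − 6 = 1; all invariant factors of ∂_2 are 1 so no torsion. So H_1 = Z.
rank ∂_2 = 6, rank ∂_3 = 0 ⇒ b_2 = 6 − 6 − 0 = 0. So H_2 = 0.

H_0 = Z,  H_1 = Z,  H_2 = 0.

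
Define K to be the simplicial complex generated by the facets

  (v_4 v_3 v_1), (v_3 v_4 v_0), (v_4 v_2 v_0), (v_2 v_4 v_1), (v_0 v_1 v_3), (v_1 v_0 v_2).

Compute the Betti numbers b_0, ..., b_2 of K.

K has 5 vertices, 9 edges, 6 triangles.
rank ∂_0 = 0, rank ∂_1 = 4 ⇒ b_0 = 5 − 0 − 4 = 1; all invariant factors of ∂_1 are 1 so no torsion. So H_0 = Z.
rank ∂_1 = 4, rank ∂_2 = 5 ⇒ b_1 = 9 − 4 − 5 = 0; all invariant factors of ∂_2 are 1 so no torsion. So H_1 = 0.
rank ∂_2 = 5, rank ∂_3 = 0 ⇒ b_2 = 6 − 5 − 0 = 1. So H_2 = Z.

b_0 = 1, b_1 = 0, b_2 = 1.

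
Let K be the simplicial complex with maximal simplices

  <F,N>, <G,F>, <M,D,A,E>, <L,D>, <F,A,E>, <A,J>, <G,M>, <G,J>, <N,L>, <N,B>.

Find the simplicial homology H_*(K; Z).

Fix the vertex order A < B < D < E < F < G < J < L < M < N and write every simplex with vertices in increasing order. Then dim K = 3 and the simplices of K are:

  0-simplices (10): A, B, D, E, F, G, J, L, M, N
  1-simplices (16): AD, AE, AF, AJ, AM, BN, DE, DL, DM, EF, EM, FG, FN, GJ, GM, LN
  2-simplices (5): ADE, ADM, AEF, AEM, DEM
  3-simplices (1): ADEM

giving chain groups C_0 ≅ Z^10, C_1 ≅ Z^16, C_2 ≅ Z^5, C_3 ≅ Z^1.

∂_1: C_1 → C_0 is given by ∂[p,q] = [q] − [p]. For instance
  ∂AE = E − A.
This gives a 10×16 integer matrix of rank 9; reducing to Smith normal form yields diagonal entries (1,1,1,1,1,1,1,1,1).

Boundary ∂_2: C_2 → C_1 acts by ∂[p,q,r] = [q,r] − [p,r] + [p,q]. For instance
  ∂AEF = EF − AF + AE,
  ∂ADM = DM − AM + AD.
This gives a 16×5 integer matrix of rank 4; reducing to Smith normal form yields diagonal entries (1,1,1,1).

Boundary ∂_3: C_3 → C_2 sends each 3-simplex σ to the alternating sum Σ_i (−1)^i (σ with its i-th vertex removed). For instance
  ∂ADEM = DEM − AEM + ADM − ADE.
This gives a 5×1 integer matrix of rank 1; reducing to Smith normal form yields diagonal entries (1).

From H_k ≅ ker(∂_k) / im(∂_{k+1}) we obtain:

  H_0: rank C_0 − rank ∂_1 = 10 − 9 = 1, and the invariant factors of ∂_1 are all 1, so H_0 ≅ Z.
  H_1: rank ker ∂_1 − rank ∂_2 = (16 − 9) − 4 = 3, and the invariant factors of ∂_2 are all 1, so H_1 ≅ Z^3.
  H_2: rank ker ∂_2 − rank ∂_3 = (5 − 4) − 1 = 0, and the invariant factors of ∂_3 are all 1, so H_2 ≅ 0.
  H_3: rank ker ∂_3 − rank ∂_4 = (1 − 1) − 0 = 0, and there is no ∂_4, so H_3 ≅ 0.

H_0 = Z,  H_1 = Z^3,  H_2 = 0,  H_3 = 0.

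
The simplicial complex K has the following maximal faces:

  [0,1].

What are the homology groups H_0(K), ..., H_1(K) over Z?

Order the vertices as 0 < 1. Listing each simplex with vertices in this order, K has dimension 1 with simplices:

  0-simplices (2): [0], [1]
  1-simplices (1): [0,1]

giving chain groups C_0 ≅ Z^2, C_1 ≅ Z^1.

∂_1: C_1 → C_0 is given by ∂[p,q] = [q] − [p].
As a 2×1 matrix over Z this has rank 1, with invariant factors (1).

Now H_k = ker ∂_k / im ∂_{k+1}, so:

  H_0: rank C_0 − rank ∂_1 = 2 − 1 = 1, and the invariant factors of ∂_1 are all 1, so H_0 = Z.
  H_1: rank ker ∂_1 − rank ∂_2 = (1 − 1) − 0 = 0, and there is no ∂_2, so H_1 = 0.

As a check, the Euler characteristic is 2 − 1 = 1, which agrees with 1 − 0 = 1.
(K is a triangulation of the 1-simplex.)

H_0 = Z,  H_1 = 0.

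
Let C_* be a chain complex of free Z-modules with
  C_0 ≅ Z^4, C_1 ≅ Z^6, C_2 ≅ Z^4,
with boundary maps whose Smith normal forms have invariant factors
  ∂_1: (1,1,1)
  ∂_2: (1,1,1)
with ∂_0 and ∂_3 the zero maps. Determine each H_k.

H_0: b_0 = 4 − 0 − 3 = 1; torsion from ∂_1 factors > 1: none. So H_0 = Z.
H_1: b_1 = 6 − 3 − 3 = 0; torsion from ∂_2 factors > 1: none. So H_1 = 0.
H_2: b_2 = 4 − 3 − 0 = 1; torsion from ∂_3 factors > 1: none. So H_2 = Z.

H_0 = Z,  H_1 = 0,  H_2 = Z.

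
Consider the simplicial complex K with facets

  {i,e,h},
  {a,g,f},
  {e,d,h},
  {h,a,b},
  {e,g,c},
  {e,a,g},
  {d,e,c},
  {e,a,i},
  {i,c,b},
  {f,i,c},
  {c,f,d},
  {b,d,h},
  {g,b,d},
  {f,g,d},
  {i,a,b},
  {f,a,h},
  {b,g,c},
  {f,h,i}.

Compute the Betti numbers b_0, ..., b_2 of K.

b_0 = 1, b_1 = 1, b_2 = 0.

Take the total order a < b < c < d < e < f < g < h < i on the vertex set. Then K (dimension 2) consists of the simplices:

  0-simplices (9): a, b, c, d, e, f, g, h, i
  1-simplices (27): ab, ae, af, ag, ah, ai, bc, bd, bg, bh, bi, cd, ce, cf, cg, ci, de, df, dg, dh, eg, eh, ei, fg, fh, fi, hi
  2-simplices (18): abh, abi, aeg, aei, afg, afh, bcg, bci, bdg, bdh, cde, cdf, ceg, cfi, deh, dfg, ehi, fhi

Hence C_0 ≅ Z^9, C_1 ≅ Z^27, C_2 ≅ Z^18.

The boundary map ∂_1: C_1 → C_0 sends each edge [p,q] (with p < q) to q − p.
The resulting 9×27 matrix has rank 8, and its Smith normal form has invariant factors (1,1,1,1,1,1,1,1).

The boundary map ∂_2: C_2 → C_1 acts by ∂[p,q,r] = [q,r] − [p,r] + [p,q]. For instance
  ∂abh = bh − ah + ab,
  ∂bdg = dg − bg + bd.
The resulting 27×18 matrix has rank 18, and its Smith normal form has invariant factors (1,1,1,1,1,1,1,1,1,1,1,1,1,1,1,1,1,2).

From H_k ≅ ker(∂_k) / im(∂_{k+1}) we obtain:

  H_0: rank C_0 − rank ∂_1 = 9 − 8 = 1, and the invariant factors of ∂_1 are all 1, so H_0 = Z.
  H_1: rank ker ∂_1 − rank ∂_2 = (27 − 8) − 18 = 1, and ∂_2 has invariant factor 2 > 1, so H_1 = Z ⊕ Z_2.
  H_2: rank ker ∂_2 − rank ∂_3 = (18 − 18) − 0 = 0, and there is no ∂_3, so H_2 = 0.

As a check, the Euler characteristic is 9 − 27 + 18 = 0, which agrees with 1 − 1 + 0 = 0.
(K is a triangulation of the Klein bottle.)

Hence the Betti numbers are b_0 = 1, b_1 = 1, b_2 = 0.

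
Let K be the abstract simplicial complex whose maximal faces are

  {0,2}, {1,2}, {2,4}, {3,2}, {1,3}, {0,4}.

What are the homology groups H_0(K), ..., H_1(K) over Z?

H_0 = Z,  H_1 = Z^2.

K has 5 vertices, 6 edges.
rank ∂_0 = 0, rank ∂_1 = 4 ⇒ b_0 = 5 − 0 − 4 = 1; all invariant factors of ∂_1 are 1 so no torsion. So H_0 = Z.
rank ∂_1 = 4, rank ∂_2 = 0 ⇒ b_1 = 6 − 4 − 0 = 2. So H_1 = Z^2.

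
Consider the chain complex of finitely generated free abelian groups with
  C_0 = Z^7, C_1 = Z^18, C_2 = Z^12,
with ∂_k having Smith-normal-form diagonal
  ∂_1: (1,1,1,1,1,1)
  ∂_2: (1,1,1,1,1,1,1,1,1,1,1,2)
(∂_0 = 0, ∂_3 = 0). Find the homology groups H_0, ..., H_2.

H_0: b_0 = 7 − 0 − 6 = 1; torsion from ∂_1 factors > 1: none. So H_0 = Z.
H_1: b_1 = 18 − 6 − 12 = 0; torsion from ∂_2 factors > 1: [2]. So H_1 = Z/2.
H_2: b_2 = 12 − 12 − 0 = 0; torsion from ∂_3 factors > 1: none. So H_2 = 0.

H_0 = Z,  H_1 = Z/2,  H_2 = 0.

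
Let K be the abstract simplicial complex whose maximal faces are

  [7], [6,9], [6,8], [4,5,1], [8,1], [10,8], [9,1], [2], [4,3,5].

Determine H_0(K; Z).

Take the total order 1 < 2 < 3 < 4 < 5 < 6 < 7 < 8 < 9 < 10 on the vertex set. Then K (dimension 2) consists of the simplices:

  0-simplices (10): [1], [2], [3], [4], [5], [6], [7], [8], [9], [10]
  1-simplices (10): [1,4], [1,5], [1,8], [1,9], [3,4], [3,5], [4,5], [6,8], [6,9], [8,10]
  2-simplices (2): [1,4,5], [3,4,5]

Hence C_0 ≅ Z^10, C_1 ≅ Z^10, C_2 ≅ Z^2.

The boundary map ∂_1: C_1 → C_0 sends each edge [p,q] (with p < q) to q − p.
The resulting 10×10 matrix has rank 7, and its Smith normal form has invariant factors (1,1,1,1,1,1,1).

Boundary ∂_2: C_2 → C_1 acts by ∂[p,q,r] = [q,r] − [p,r] + [p,q]. For instance
  ∂[3,4,5] = [4,5] − [3,5] + [3,4],
  ∂[1,4,5] = [4,5] − [1,5] + [1,4].
This gives a 10×2 integer matrix of rank 2; reducing to Smith normal form yields diagonal entries (1,1).

Reading off H_k = ker ∂_k / im ∂_{k+1}:

  H_0: rank C_0 − rank ∂_1 = 10 − 7 = 3, and the invariant factors of ∂_1 are all 1, so H_0 ≅ Z^3.

H_0 ≅ Z^3.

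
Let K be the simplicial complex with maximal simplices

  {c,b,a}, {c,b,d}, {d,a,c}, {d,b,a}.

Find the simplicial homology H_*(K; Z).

H_0 ≅ Z,  H_1 = 0,  H_2 ≅ Z.

We work with the vertex ordering a < b < c < d. The simplices of K, each written with vertices in increasing order, are:

  0-simplices (4): a, b, c, d
  1-simplices (6): ab, ac, ad, bc, bd, cd
  2-simplices (4): abc, abd, acd, bcd

Hence C_0 ≅ Z^4, C_1 ≅ Z^6, C_2 ≅ Z^4.

Boundary ∂_1: C_1 → C_0 is given by ∂[p,q] = [q] − [p]. For instance
  ∂ad = d − a.
As a 4×6 matrix over Z this has rank 3, with invariant factors (1,1,1).

The boundary map ∂_2: C_2 → C_1 acts by ∂[p,q,r] = [q,r] − [p,r] + [p,q]. For instance
  ∂bcd = cd − bd + bc,
  ∂acd = cd − ad + ac.
As a 6×4 matrix over Z this has rank 3, with invariant factors (1,1,1).

Reading off H_k = ker ∂_k / im ∂_{k+1}:

  H_0: rank C_0 − rank ∂_1 = 4 − 3 = 1, and the invariant factors of ∂_1 are all 1, so H_0 = Z.
  H_1: rank ker ∂_1 − rank ∂_2 = (6 − 3) − 3 = 0, and the invariant factors of ∂_2 are all 1, so H_1 = 0.
  H_2: rank ker ∂_2 − rank ∂_3 = (4 − 3) − 0 = 1, and there is no ∂_3, so H_2 = Z.

(K is a triangulation of the 2-sphere S^2.)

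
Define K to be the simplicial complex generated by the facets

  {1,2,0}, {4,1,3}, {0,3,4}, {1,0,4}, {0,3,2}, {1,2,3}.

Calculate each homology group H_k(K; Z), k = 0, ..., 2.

H_0 ≅ Z,  H_1 = 0,  H_2 ≅ Z.

Order the vertices as 0 < 1 < 2 < 3 < 4. Listing each simplex with vertices in this order, K has dimension 2 with simplices:

  0-simplices (5): [0], [1], [2], [3], [4]
  1-simplices (9): [0,1], [0,2], [0,3], [0,4], [1,2], [1,3], [1,4], [2,3], [3,4]
  2-simplices (6): [0,1,2], [0,1,4], [0,2,3], [0,3,4], [1,2,3], [1,3,4]

so the chain groups are C_0 ≅ Z^5, C_1 ≅ Z^9, C_2 ≅ Z^6.

The boundary map ∂_1: C_1 → C_0 maps an edge to its endpoints' difference, ∂[p,q] = q − p. For instance
  ∂[3,4] = [4] − [3].
This gives a 5×9 integer matrix of rank 4; reducing to Smith normal form yields diagonal entries (1,1,1,1).

Boundary ∂_2: C_2 → C_1 maps a triangle to the signed sum of its edges. For instance
  ∂[1,2,3] = [2,3] − [1,3] + [1,2],
  ∂[0,2,3] = [2,3] − [0,3] + [0,2].
This gives a 9×6 integer matrix of rank 5; reducing to Smith normal form yields diagonal entries (1,1,1,1,1).

Reading off H_k = ker ∂_k / im ∂_{k+1}:

  H_0: rank C_0 − rank ∂_1 = 5 − 4 = 1, and the invariant factors of ∂_1 are all 1, so H_0 = Z.
  H_1: rank ker ∂_1 − rank ∂_2 = (9 − 4) − 5 = 0, and the invariant factors of ∂_2 are all 1, so H_1 = 0.
  H_2: rank ker ∂_2 − rank ∂_3 = (6 − 5) − 0 = 1, and there is no ∂_3, so H_2 = Z.

As a check, the Euler characteristic is 5 − 9 + 6 = 2, which agrees with 1 − 0 + 1 = 2.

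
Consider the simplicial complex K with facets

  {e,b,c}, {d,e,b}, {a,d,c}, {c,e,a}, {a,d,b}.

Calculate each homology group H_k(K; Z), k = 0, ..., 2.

Fix the vertex order a < b < c < d < e and write every simplex with vertices in increasing order. Then dim K = 2 and the simplices of K are:

  0-simplices (5): a, b, c, d, e
  1-simplices (10): ab, ac, ad, ae, bc, bd, be, cd, ce, de
  2-simplices (5): abd, acd, ace, bce, bde

so the chain groups are C_0 ≅ Z^5, C_1 ≅ Z^10, C_2 ≅ Z^5.

Boundary ∂_1: C_1 → C_0 is given by ∂[p,q] = [q] − [p].
As a 5×10 matrix over Z this has rank 4, with invariant factors (1,1,1,1).

Boundary ∂_2: C_2 → C_1 maps a triangle to the signed sum of its edges. For instance
  ∂bce = ce − be + bc,
  ∂abd = bd − ad + ab.
This gives a 10×5 integer matrix of rank 5; reducing to Smith normal form yields diagonal entries (1,1,1,1,1).

Computing H_k = (kernel of ∂_k) / (image of ∂_{k+1}):

  H_0: rank C_0 − rank ∂_1 = 5 − 4 = 1, and the invariant factors of ∂_1 are all 1, so H_0 = Z.
  H_1: rank ker ∂_1 − rank ∂_2 = (10 − 4) − 5 = 1, and the invariant factors of ∂_2 are all 1, so H_1 = Z.
  H_2: rank ker ∂_2 − rank ∂_3 = (5 − 5) − 0 = 0, and there is no ∂_3, so H_2 = 0.

H_0 ≅ Z,  H_1 ≅ Z,  H_2 = 0.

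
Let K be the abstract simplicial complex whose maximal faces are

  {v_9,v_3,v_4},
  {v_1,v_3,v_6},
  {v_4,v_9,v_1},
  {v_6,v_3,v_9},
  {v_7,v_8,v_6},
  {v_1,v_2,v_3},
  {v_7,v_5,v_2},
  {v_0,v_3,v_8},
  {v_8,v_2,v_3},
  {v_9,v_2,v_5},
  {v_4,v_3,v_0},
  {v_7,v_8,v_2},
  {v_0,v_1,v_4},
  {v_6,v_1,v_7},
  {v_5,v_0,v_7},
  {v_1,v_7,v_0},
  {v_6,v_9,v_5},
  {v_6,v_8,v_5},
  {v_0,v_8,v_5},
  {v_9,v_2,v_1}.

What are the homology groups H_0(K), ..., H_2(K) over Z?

Take the total order v_0 < v_1 < v_2 < v_3 < v_4 < v_5 < v_6 < v_7 < v_8 < v_9 on the vertex set. Then K (dimension 2) consists of the simplices:

  0-simplices (10): [v_0], [v_1], [v_2], [v_3], [v_4], [v_5], [v_6], [v_7], [v_8], [v_9]
  1-simplices (30): (30 of them)
  2-simplices (20): (20 of them)

giving chain groups C_0 ≅ Z^10, C_1 ≅ Z^30, C_2 ≅ Z^20.

∂_1: C_1 → C_0 is given by ∂[p,q] = [q] − [p].
The resulting 10×30 matrix has rank 9, and its Smith normal form has invariant factors (1,1,1,1,1,1,1,1,1).

∂_2: C_2 → C_1 sends each 2-simplex [p,q,r] to [q,r] − [p,r] + [p,q]. For instance
  ∂[v_1,v_4,v_9] = [v_4,v_9] − [v_1,v_9] + [v_1,v_4],
  ∂[v_0,v_3,v_4] = [v_3,v_4] − [v_0,v_4] + [v_0,v_3].
The 30×20 boundary matrix has rank 20 and Smith normal form diag(1,1,1,1,1,1,1,1,1,1,1,1,1,1,1,1,1,1,1,2).

From H_k ≅ ker(∂_k) / im(∂_{k+1}) we obtain:

  H_0: rank C_0 − rank ∂_1 = 10 − 9 = 1, and the invariant factors of ∂_1 are all 1, so H_0 = Z.
  H_1: rank ker ∂_1 − rank ∂_2 = (30 − 9) − 20 = 1, and ∂_2 has invariant factor 2 > 1, so H_1 = Z ⊕ Z/2.
  H_2: rank ker ∂_2 − rank ∂_3 = (20 − 20) − 0 = 0, and there is no ∂_3, so H_2 = 0.

As a check, the Euler characteristic is 10 − 30 + 20 = 0, which agrees with 1 − 1 + 0 = 0.

H_0 = Z,  H_1 = Z ⊕ Z/2,  H_2 = 0.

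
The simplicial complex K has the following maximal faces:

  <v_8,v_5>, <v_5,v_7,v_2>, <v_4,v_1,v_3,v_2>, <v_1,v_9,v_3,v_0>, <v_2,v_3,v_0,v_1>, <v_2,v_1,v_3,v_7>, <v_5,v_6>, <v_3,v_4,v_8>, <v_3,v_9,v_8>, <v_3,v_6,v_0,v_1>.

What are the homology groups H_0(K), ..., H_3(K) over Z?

Fix the vertex order v_0 < v_1 < v_2 < v_3 < v_4 < v_5 < v_6 < v_7 < v_8 < v_9 and write every simplex with vertices in increasing order. Then dim K = 3 and the simplices of K are:

  0-simplices (10): [v_0], [v_1], [v_2], [v_3], [v_4], [v_5], [v_6], [v_7], [v_8], [v_9]
  1-simplices (25): (25 of them)
  2-simplices (19): (19 of them)
  3-simplices (5): [v_0,v_1,v_2,v_3], [v_0,v_1,v_3,v_6], [v_0,v_1,v_3,v_9], [v_1,v_2,v_3,v_4], [v_1,v_2,v_3,v_7]

Hence C_0 ≅ Z^10, C_1 ≅ Z^25, C_2 ≅ Z^19, C_3 ≅ Z^5.

The boundary map ∂_1: C_1 → C_0 is given by ∂[p,q] = [q] − [p].
The 10×25 boundary matrix has rank 9 and Smith normal form diag(1,1,1,1,1,1,1,1,1).

Boundary ∂_2: C_2 → C_1 acts by ∂[p,q,r] = [q,r] − [p,r] + [p,q]. For instance
  ∂[v_1,v_2,v_4] = [v_2,v_4] − [v_1,v_4] + [v_1,v_2],
  ∂[v_1,v_2,v_7] = [v_2,v_7] − [v_1,v_7] + [v_1,v_2].
The 25×19 boundary matrix has rank 14 and Smith normal form diag(1,1,1,1,1,1,1,1,1,1,1,1,1,1).

Boundary ∂_3: C_3 → C_2 sends each 3-simplex σ to the alternating sum Σ_i (−1)^i (σ with its i-th vertex removed). For instance
  ∂[v_0,v_1,v_3,v_9] = [v_1,v_3,v_9] − [v_0,v_3,v_9] + [v_0,v_1,v_9] − [v_0,v_1,v_3],
  ∂[v_0,v_1,v_3,v_6] = [v_1,v_3,v_6] − [v_0,v_3,v_6] + [v_0,v_1,v_6] − [v_0,v_1,v_3].
As a 19×5 matrix over Z this has rank 5, with invariant factors (1,1,1,1,1).

Now H_k = ker ∂_k / im ∂_{k+1}, so:

  H_0: rank C_0 − rank ∂_1 = 10 − 9 = 1, and the invariant factors of ∂_1 are all 1, so H_0 = Z.
  H_1: rank ker ∂_1 − rank ∂_2 = (25 − 9) − 14 = 2, and the invariant factors of ∂_2 are all 1, so H_1 = Z^2.
  H_2: rank ker ∂_2 − rank ∂_3 = (19 − 14) − 5 = 0, and the invariant factors of ∂_3 are all 1, so H_2 = 0.
  H_3: rank ker ∂_3 − rank ∂_4 = (5 − 5) − 0 = 0, and there is no ∂_4, so H_3 = 0.

H_0 = Z,  H_1 = Z^2,  H_2 = 0,  H_3 = 0.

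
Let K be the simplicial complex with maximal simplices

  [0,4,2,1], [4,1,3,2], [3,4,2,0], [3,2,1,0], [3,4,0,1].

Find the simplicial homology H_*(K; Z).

H_0 ≅ Z,  H_1 = 0,  H_2 = 0,  H_3 ≅ Z.

We work with the vertex ordering 0 < 1 < 2 < 3 < 4. The simplices of K, each written with vertices in increasing order, are:

  0-simplices (5): [0], [1], [2], [3], [4]
  1-simplices (10): [0,1], [0,2], [0,3], [0,4], [1,2], [1,3], [1,4], [2,3], [2,4], [3,4]
  2-simplices (10): [0,1,2], [0,1,3], [0,1,4], [0,2,3], [0,2,4], [0,3,4], [1,2,3], [1,2,4], [1,3,4], [2,3,4]
  3-simplices (5): [0,1,2,3], [0,1,2,4], [0,1,3,4], [0,2,3,4], [1,2,3,4]

giving chain groups C_0 ≅ Z^5, C_1 ≅ Z^10, C_2 ≅ Z^10, C_3 ≅ Z^5.

The boundary map ∂_1: C_1 → C_0 is given by ∂[p,q] = [q] − [p].
This gives a 5×10 integer matrix of rank 4; reducing to Smith normal form yields diagonal entries (1,1,1,1).

∂_2: C_2 → C_1 sends each 2-simplex [p,q,r] to [q,r] − [p,r] + [p,q]. For instance
  ∂[1,2,3] = [2,3] − [1,3] + [1,2],
  ∂[2,3,4] = [3,4] − [2,4] + [2,3].
As a 10×10 matrix over Z this has rank 6, with invariant factors (1,1,1,1,1,1).

Boundary ∂_3: C_3 → C_2 sends each 3-simplex σ to the alternating sum Σ_i (−1)^i (σ with its i-th vertex removed). For instance
  ∂[0,1,2,3] = [1,2,3] − [0,2,3] + [0,1,3] − [0,1,2],
  ∂[1,2,3,4] = [2,3,4] − [1,3,4] + [1,2,4] − [1,2,3].
As a 10×5 matrix over Z this has rank 4, with invariant factors (1,1,1,1).

From H_k ≅ ker(∂_k) / im(∂_{k+1}) we obtain:

  H_0: rank C_0 − rank ∂_1 = 5 − 4 = 1, and the invariant factors of ∂_1 are all 1, so H_0 ≅ Z.
  H_1: rank ker ∂_1 − rank ∂_2 = (10 − 4) − 6 = 0, and the invariant factors of ∂_2 are all 1, so H_1 ≅ 0.
  H_2: rank ker ∂_2 − rank ∂_3 = (10 − 6) − 4 = 0, and the invariant factors of ∂_3 are all 1, so H_2 ≅ 0.
  H_3: rank ker ∂_3 − rank ∂_4 = (5 − 4) − 0 = 1, and there is no ∂_4, so H_3 ≅ Z.

As a check, the Euler characteristic is 5 − 10 + 10 − 5 = 0, which agrees with 1 − 0 + 0 − 1 = 0.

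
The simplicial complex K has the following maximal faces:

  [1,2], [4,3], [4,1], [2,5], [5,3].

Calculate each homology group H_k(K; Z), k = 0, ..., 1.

Fix the vertex order 1 < 2 < 3 < 4 < 5 and write every simplex with vertices in increasing order. Then dim K = 1 and the simplices of K are:

  0-simplices (5): [1], [2], [3], [4], [5]
  1-simplices (5): [1,2], [1,4], [2,5], [3,4], [3,5]

Hence C_0 ≅ Z^5, C_1 ≅ Z^5.

The boundary map ∂_1: C_1 → C_0 sends each edge [p,q] (with p < q) to q − p. For instance
  ∂[2,5] = [5] − [2].
This gives a 5×5 integer matrix of rank 4; reducing to Smith normal form yields diagonal entries (1,1,1,1).

From H_k ≅ ker(∂_k) / im(∂_{k+1}) we obtain:

  H_0: rank C_0 − rank ∂_1 = 5 − 4 = 1, and the invariant factors of ∂_1 are all 1, so H_0 = Z.
  H_1: rank ker ∂_1 − rank ∂_2 = (5 − 4) − 0 = 1, and there is no ∂_2, so H_1 = Z.

As a check, the Euler characteristic is 5 − 5 = 0, which agrees with 1 − 1 = 0.

H_0 = Z,  H_1 = Z.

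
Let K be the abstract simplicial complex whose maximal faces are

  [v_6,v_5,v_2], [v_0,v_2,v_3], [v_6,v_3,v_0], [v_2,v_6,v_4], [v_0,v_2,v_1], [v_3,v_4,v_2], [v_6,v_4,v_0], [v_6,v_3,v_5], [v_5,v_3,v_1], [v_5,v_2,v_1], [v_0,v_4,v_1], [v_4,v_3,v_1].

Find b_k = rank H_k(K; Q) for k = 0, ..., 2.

We work with the vertex ordering v_0 < v_1 < v_2 < v_3 < v_4 < v_5 < v_6. The simplices of K, each written with vertices in increasing order, are:

  0-simplices (7): [v_0], [v_1], [v_2], [v_3], [v_4], [v_5], [v_6]
  1-simplices (18): (18 of them)
  2-simplices (12): (12 of them)

so the chain groups are C_0 ≅ Z^7, C_1 ≅ Z^18, C_2 ≅ Z^12.

∂_1: C_1 → C_0 sends each edge [p,q] (with p < q) to q − p. For instance
  ∂[v_3,v_5] = [v_5] − [v_3].
The 7×18 boundary matrix has rank 6 and Smith normal form diag(1,1,1,1,1,1).

Boundary ∂_2: C_2 → C_1 sends each 2-simplex [p,q,r] to [q,r] − [p,r] + [p,q]. For instance
  ∂[v_2,v_4,v_6] = [v_4,v_6] − [v_2,v_6] + [v_2,v_4],
  ∂[v_2,v_3,v_4] = [v_3,v_4] − [v_2,v_4] + [v_2,v_3].
The resulting 18×12 matrix has rank 12, and its Smith normal form has invariant factors (1,1,1,1,1,1,1,1,1,1,1,2).

From H_k ≅ ker(∂_k) / im(∂_{k+1}) we obtain:

  H_0: rank C_0 − rank ∂_1 = 7 − 6 = 1, and the invariant factors of ∂_1 are all 1, so H_0 = Z.
  H_1: rank ker ∂_1 − rank ∂_2 = (18 − 6) − 12 = 0, and ∂_2 has invariant factor 2 > 1, so H_1 = Z/2.
  H_2: rank ker ∂_2 − rank ∂_3 = (12 − 12) − 0 = 0, and there is no ∂_3, so H_2 = 0.

As a check, the Euler characteristic is 7 − 18 + 12 = 1, which agrees with 1 − 0 + 0 = 1.
(K is a triangulation of the real projective plane RP^2.)

Hence the Betti numbers are b_0 = 1, b_1 = 0, b_2 = 0.

b_0 = 1, b_1 = 0, b_2 = 0.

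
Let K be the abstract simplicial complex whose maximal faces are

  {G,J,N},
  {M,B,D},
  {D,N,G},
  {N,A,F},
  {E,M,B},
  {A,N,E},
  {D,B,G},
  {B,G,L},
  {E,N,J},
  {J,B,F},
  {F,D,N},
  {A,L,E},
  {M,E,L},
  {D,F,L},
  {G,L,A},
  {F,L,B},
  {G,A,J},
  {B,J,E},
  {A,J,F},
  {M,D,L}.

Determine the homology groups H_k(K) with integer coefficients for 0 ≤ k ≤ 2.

Order the vertices as A < B < D < E < F < G < J < L < M < N. Listing each simplex with vertices in this order, K has dimension 2 with simplices:

  0-simplices (10): A, B, D, E, F, G, J, L, M, N
  1-simplices (30): AE, AF, AG, AJ, AL, AN, BD, BE, BF, BG, BJ, BL, BM, DF, DG, DL, DM, DN, EJ, EL, EM, EN, FJ, FL, FN, GJ, GL, GN, JN, LM
  2-simplices (20): AEL, AEN, AFJ, AFN, AGJ, AGL, BDG, BDM, BEJ, BEM, BFJ, BFL, BGL, DFL, DFN, DGN, DLM, EJN, ELM, GJN

Hence C_0 ≅ Z^10, C_1 ≅ Z^30, C_2 ≅ Z^20.

∂_1: C_1 → C_0 sends each edge [p,q] (with p < q) to q − p. For instance
  ∂FL = L − F.
As a 10×30 matrix over Z this has rank 9, with invariant factors (1,1,1,1,1,1,1,1,1).

Boundary ∂_2: C_2 → C_1 acts by ∂[p,q,r] = [q,r] − [p,r] + [p,q]. For instance
  ∂BDM = DM − BM + BD,
  ∂AFN = FN − AN + AF.
The 30×20 boundary matrix has rank 20 and Smith normal form diag(1,1,1,1,1,1,1,1,1,1,1,1,1,1,1,1,1,1,1,2).

From H_k ≅ ker(∂_k) / im(∂_{k+1}) we obtain:

  H_0: rank C_0 − rank ∂_1 = 10 − 9 = 1, and the invariant factors of ∂_1 are all 1, so H_0 = Z.
  H_1: rank ker ∂_1 − rank ∂_2 = (30 − 9) − 20 = 1, and ∂_2 has invariant factor 2 > 1, so H_1 = Z ⊕ Z/2Z.
  H_2: rank ker ∂_2 − rank ∂_3 = (20 − 20) − 0 = 0, and there is no ∂_3, so H_2 = 0.

As a check, the Euler characteristic is 10 − 30 + 20 = 0, which agrees with 1 − 1 + 0 = 0.

H_0 = Z,  H_1 = Z ⊕ Z/2Z,  H_2 = 0.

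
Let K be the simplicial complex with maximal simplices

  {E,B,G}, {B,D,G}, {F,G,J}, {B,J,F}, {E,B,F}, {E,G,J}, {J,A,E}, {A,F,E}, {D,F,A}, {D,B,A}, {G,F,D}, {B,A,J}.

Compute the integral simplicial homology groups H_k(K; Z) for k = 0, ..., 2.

Take the total order A < B < D < E < F < G < J on the vertex set. Then K (dimension 2) consists of the simplices:

  0-simplices (7): A, B, D, E, F, G, J
  1-simplices (18): AB, AD, AE, AF, AJ, BD, BE, BF, BG, BJ, DF, DG, EF, EG, EJ, FG, FJ, GJ
  2-simplices (12): ABD, ABJ, ADF, AEF, AEJ, BDG, BEF, BEG, BFJ, DFG, EGJ, FGJ

giving chain groups C_0 ≅ Z^7, C_1 ≅ Z^18, C_2 ≅ Z^12.

Boundary ∂_1: C_1 → C_0 is given by ∂[p,q] = [q] − [p]. For instance
  ∂GJ = J − G.
This gives a 7×18 integer matrix of rank 6; reducing to Smith normal form yields diagonal entries (1,1,1,1,1,1).

∂_2: C_2 → C_1 maps a triangle to the signed sum of its edges. For instance
  ∂ABD = BD − AD + AB,
  ∂BDG = DG − BG + BD.
The 18×12 boundary matrix has rank 12 and Smith normal form diag(1,1,1,1,1,1,1,1,1,1,1,2).

Computing H_k = (kernel of ∂_k) / (image of ∂_{k+1}):

  H_0: rank C_0 − rank ∂_1 = 7 − 6 = 1, and the invariant factors of ∂_1 are all 1, so H_0 = Z.
  H_1: rank ker ∂_1 − rank ∂_2 = (18 − 6) − 12 = 0, and ∂_2 has invariant factor 2 > 1, so H_1 = Z/2.
  H_2: rank ker ∂_2 − rank ∂_3 = (12 − 12) − 0 = 0, and there is no ∂_3, so H_2 = 0.

As a check, the Euler characteristic is 7 − 18 + 12 = 1, which agrees with 1 − 0 + 0 = 1.

H_0 ≅ Z,  H_1 ≅ Z/2,  H_2 = 0.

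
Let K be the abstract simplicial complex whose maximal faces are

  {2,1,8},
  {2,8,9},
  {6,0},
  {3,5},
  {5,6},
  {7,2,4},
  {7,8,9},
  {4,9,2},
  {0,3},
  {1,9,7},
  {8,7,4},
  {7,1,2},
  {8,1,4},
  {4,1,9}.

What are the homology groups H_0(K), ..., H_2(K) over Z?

H_0 = Z^2,  H_1 = Z ⊕ Z/2,  H_2 = 0.

Take the total order 0 < 1 < 2 < 3 < 4 < 5 < 6 < 7 < 8 < 9 on the vertex set. Then K (dimension 2) consists of the simplices:

  0-simplices (10): [0], [1], [2], [3], [4], [5], [6], [7], [8], [9]
  1-simplices (19): [0,3], [0,6], [1,2], [1,4], [1,7], [1,8], [1,9], [2,4], [2,7], [2,8], [2,9], [3,5], [4,7], [4,8], [4,9], [5,6], [7,8], [7,9], [8,9]
  2-simplices (10): [1,2,7], [1,2,8], [1,4,8], [1,4,9], [1,7,9], [2,4,7], [2,4,9], [2,8,9], [4,7,8], [7,8,9]

so the chain groups are C_0 ≅ Z^10, C_1 ≅ Z^19, C_2 ≅ Z^10.

∂_1: C_1 → C_0 sends each edge [p,q] (with p < q) to q − p. For instance
  ∂[1,7] = [7] − [1].
This gives a 10×19 integer matrix of rank 8; reducing to Smith normal form yields diagonal entries (1,1,1,1,1,1,1,1).

Boundary ∂_2: C_2 → C_1 acts by ∂[p,q,r] = [q,r] − [p,r] + [p,q]. For instance
  ∂[1,2,7] = [2,7] − [1,7] + [1,2],
  ∂[4,7,8] = [7,8] − [4,8] + [4,7].
The resulting 19×10 matrix has rank 10, and its Smith normal form has invariant factors (1,1,1,1,1,1,1,1,1,2).

Now H_k = ker ∂_k / im ∂_{k+1}, so:

  H_0: rank C_0 − rank ∂_1 = 10 − 8 = 2, and the invariant factors of ∂_1 are all 1, so H_0 ≅ Z^2.
  H_1: rank ker ∂_1 − rank ∂_2 = (19 − 8) − 10 = 1, and ∂_2 has invariant factor 2 > 1, so H_1 ≅ Z ⊕ Z/2.
  H_2: rank ker ∂_2 − rank ∂_3 = (10 − 10) − 0 = 0, and there is no ∂_3, so H_2 ≅ 0.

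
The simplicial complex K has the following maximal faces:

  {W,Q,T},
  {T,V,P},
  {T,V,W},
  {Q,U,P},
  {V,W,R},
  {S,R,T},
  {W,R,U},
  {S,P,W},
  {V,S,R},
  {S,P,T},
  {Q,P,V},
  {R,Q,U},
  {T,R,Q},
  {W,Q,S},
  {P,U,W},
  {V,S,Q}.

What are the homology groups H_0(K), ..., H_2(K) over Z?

Take the total order P < Q < R < S < T < U < V < W on the vertex set. Then K (dimension 2) consists of the simplices:

  0-simplices (8): P, Q, R, S, T, U, V, W
  1-simplices (24): PQ, PS, PT, PU, PV, PW, QR, QS, QT, QU, QV, QW, RS, RT, RU, RV, RW, ST, SV, SW, TV, TW, UW, VW
  2-simplices (16): PQU, PQV, PST, PSW, PTV, PUW, QRT, QRU, QSV, QSW, QTW, RST, RSV, RUW, RVW, TVW

so the chain groups are C_0 ≅ Z^8, C_1 ≅ Z^24, C_2 ≅ Z^16.

Boundary ∂_1: C_1 → C_0 is given by ∂[p,q] = [q] − [p]. For instance
  ∂ST = T − S.
The resulting 8×24 matrix has rank 7, and its Smith normal form has invariant factors (1,1,1,1,1,1,1).

Boundary ∂_2: C_2 → C_1 maps a triangle to the signed sum of its edges. For instance
  ∂QSW = SW − QW + QS,
  ∂RVW = VW − RW + RV.
The 24×16 boundary matrix has rank 15 and Smith normal form diag(1,1,1,1,1,1,1,1,1,1,1,1,1,1,1).

From H_k ≅ ker(∂_k) / im(∂_{k+1}) we obtain:

  H_0: rank C_0 − rank ∂_1 = 8 − 7 = 1, and the invariant factors of ∂_1 are all 1, so H_0 = Z.
  H_1: rank ker ∂_1 − rank ∂_2 = (24 − 7) − 15 = 2, and the invariant factors of ∂_2 are all 1, so H_1 = Z^2.
  H_2: rank ker ∂_2 − rank ∂_3 = (16 − 15) − 0 = 1, and there is no ∂_3, so H_2 = Z.

H_0 ≅ Z,  H_1 ≅ Z^2,  H_2 ≅ Z.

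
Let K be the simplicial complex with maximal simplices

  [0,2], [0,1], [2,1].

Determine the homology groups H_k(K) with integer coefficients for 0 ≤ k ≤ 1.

We work with the vertex ordering 0 < 1 < 2. The simplices of K, each written with vertices in increasing order, are:

  0-simplices (3): [0], [1], [2]
  1-simplices (3): [0,1], [0,2], [1,2]

giving chain groups C_0 ≅ Z^3, C_1 ≅ Z^3.

The boundary map ∂_1: C_1 → C_0 maps an edge to its endpoints' difference, ∂[p,q] = q − p.
As a 3×3 matrix over Z this has rank 2, with invariant factors (1,1).

Now H_k = ker ∂_k / im ∂_{k+1}, so:

  H_0: rank C_0 − rank ∂_1 = 3 − 2 = 1, and the invariant factors of ∂_1 are all 1, so H_0 = Z.
  H_1: rank ker ∂_1 − rank ∂_2 = (3 − 2) − 0 = 1, and there is no ∂_2, so H_1 = Z.

(K is a triangulation of the circle S^1.)

H_0 ≅ Z,  H_1 ≅ Z.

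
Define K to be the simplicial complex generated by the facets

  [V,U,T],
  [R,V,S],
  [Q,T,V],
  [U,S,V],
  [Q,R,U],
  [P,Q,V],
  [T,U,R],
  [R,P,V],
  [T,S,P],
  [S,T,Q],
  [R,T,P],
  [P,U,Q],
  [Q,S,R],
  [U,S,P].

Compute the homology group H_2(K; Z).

H_2 = Z.

Fix the vertex order P < Q < R < S < T < U < V and write every simplex with vertices in increasing order. Then dim K = 2 and the simplices of K are:

  0-simplices (7): P, Q, R, S, T, U, V
  1-simplices (21): PQ, PR, PS, PT, PU, PV, QR, QS, QT, QU, QV, RS, RT, RU, RV, ST, SU, SV, TU, TV, UV
  2-simplices (14): PQU, PQV, PRT, PRV, PST, PSU, QRS, QRU, QST, QTV, RSV, RTU, SUV, TUV

so the chain groups are C_0 ≅ Z^7, C_1 ≅ Z^21, C_2 ≅ Z^14.

∂_1: C_1 → C_0 maps an edge to its endpoints' difference, ∂[p,q] = q − p. For instance
  ∂PR = R − P.
The resulting 7×21 matrix has rank 6, and its Smith normal form has invariant factors (1,1,1,1,1,1).

The boundary map ∂_2: C_2 → C_1 maps a triangle to the signed sum of its edges. For instance
  ∂QTV = TV − QV + QT,
  ∂QRS = RS − QS + QR.
This gives a 21×14 integer matrix of rank 13; reducing to Smith normal form yields diagonal entries (1,1,1,1,1,1,1,1,1,1,1,1,1).

Now H_k = ker ∂_k / im ∂_{k+1}, so:

  H_2: rank ker ∂_2 − rank ∂_3 = (14 − 13) − 0 = 1, and there is no ∂_3, so H_2 ≅ Z.

(K is a triangulation of the torus T^2.)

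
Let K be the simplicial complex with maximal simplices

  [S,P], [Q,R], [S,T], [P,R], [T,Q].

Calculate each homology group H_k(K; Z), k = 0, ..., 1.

K has 5 vertices, 5 edges.
rank ∂_0 = 0, rank ∂_1 = 4 ⇒ b_0 = 5 − 0 − 4 = 1; all invariant factors of ∂_1 are 1 so no torsion. So H_0 = Z.
rank ∂_1 = 4, rank ∂_2 = 0 ⇒ b_1 = 5 − 4 − 0 = 1. So H_1 = Z.

H_0 ≅ Z,  H_1 ≅ Z.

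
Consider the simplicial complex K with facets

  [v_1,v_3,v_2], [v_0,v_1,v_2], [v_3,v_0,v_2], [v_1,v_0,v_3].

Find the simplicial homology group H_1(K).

We work with the vertex ordering v_0 < v_1 < v_2 < v_3. The simplices of K, each written with vertices in increasing order, are:

  0-simplices (4): [v_0], [v_1], [v_2], [v_3]
  1-simplices (6): [v_0,v_1], [v_0,v_2], [v_0,v_3], [v_1,v_2], [v_1,v_3], [v_2,v_3]
  2-simplices (4): [v_0,v_1,v_2], [v_0,v_1,v_3], [v_0,v_2,v_3], [v_1,v_2,v_3]

giving chain groups C_0 ≅ Z^4, C_1 ≅ Z^6, C_2 ≅ Z^4.

Boundary ∂_1: C_1 → C_0 sends each edge [p,q] (with p < q) to q − p. For instance
  ∂[v_1,v_3] = [v_3] − [v_1].
As a 4×6 matrix over Z this has rank 3, with invariant factors (1,1,1).

The boundary map ∂_2: C_2 → C_1 maps a triangle to the signed sum of its edges. For instance
  ∂[v_0,v_1,v_3] = [v_1,v_3] − [v_0,v_3] + [v_0,v_1],
  ∂[v_0,v_1,v_2] = [v_1,v_2] − [v_0,v_2] + [v_0,v_1].
The 6×4 boundary matrix has rank 3 and Smith normal form diag(1,1,1).

Now H_k = ker ∂_k / im ∂_{k+1}, so:

  H_1: rank ker ∂_1 − rank ∂_2 = (6 − 3) − 3 = 0, and the invariant factors of ∂_2 are all 1, so H_1 = 0.

(K is a triangulation of the 2-sphere S^2.)

H_1 ≅ 0.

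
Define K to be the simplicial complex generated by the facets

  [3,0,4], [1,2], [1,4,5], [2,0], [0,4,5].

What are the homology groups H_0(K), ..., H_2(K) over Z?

H_0 ≅ Z,  H_1 ≅ Z,  H_2 = 0.

Take the total order 0 < 1 < 2 < 3 < 4 < 5 on the vertex set. Then K (dimension 2) consists of the simplices:

  0-simplices (6): [0], [1], [2], [3], [4], [5]
  1-simplices (9): [0,2], [0,3], [0,4], [0,5], [1,2], [1,4], [1,5], [3,4], [4,5]
  2-simplices (3): [0,3,4], [0,4,5], [1,4,5]

so the chain groups are C_0 ≅ Z^6, C_1 ≅ Z^9, C_2 ≅ Z^3.

Boundary ∂_1: C_1 → C_0 sends each edge [p,q] (with p < q) to q − p. For instance
  ∂[1,2] = [2] − [1].
This gives a 6×9 integer matrix of rank 5; reducing to Smith normal form yields diagonal entries (1,1,1,1,1).

∂_2: C_2 → C_1 sends each 2-simplex [p,q,r] to [q,r] − [p,r] + [p,q]. For instance
  ∂[0,4,5] = [4,5] − [0,5] + [0,4],
  ∂[0,3,4] = [3,4] − [0,4] + [0,3].
This gives a 9×3 integer matrix of rank 3; reducing to Smith normal form yields diagonal entries (1,1,1).

Reading off H_k = ker ∂_k / im ∂_{k+1}:

  H_0: rank C_0 − rank ∂_1 = 6 − 5 = 1, and the invariant factors of ∂_1 are all 1, so H_0 ≅ Z.
  H_1: rank ker ∂_1 − rank ∂_2 = (9 − 5) − 3 = 1, and the invariant factors of ∂_2 are all 1, so H_1 ≅ Z.
  H_2: rank ker ∂_2 − rank ∂_3 = (3 − 3) − 0 = 0, and there is no ∂_3, so H_2 ≅ 0.

As a check, the Euler characteristic is 6 − 9 + 3 = 0, which agrees with 1 − 1 + 0 = 0.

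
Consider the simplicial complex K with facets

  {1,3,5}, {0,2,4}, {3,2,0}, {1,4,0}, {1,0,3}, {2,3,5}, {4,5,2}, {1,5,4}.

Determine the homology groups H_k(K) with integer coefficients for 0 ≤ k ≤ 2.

H_0 = Z,  H_1 = 0,  H_2 = Z.

We work with the vertex ordering 0 < 1 < 2 < 3 < 4 < 5. The simplices of K, each written with vertices in increasing order, are:

  0-simplices (6): [0], [1], [2], [3], [4], [5]
  1-simplices (12): [0,1], [0,2], [0,3], [0,4], [1,3], [1,4], [1,5], [2,3], [2,4], [2,5], [3,5], [4,5]
  2-simplices (8): [0,1,3], [0,1,4], [0,2,3], [0,2,4], [1,3,5], [1,4,5], [2,3,5], [2,4,5]

giving chain groups C_0 ≅ Z^6, C_1 ≅ Z^12, C_2 ≅ Z^8.

The boundary map ∂_1: C_1 → C_0 sends each edge [p,q] (with p < q) to q − p. For instance
  ∂[0,3] = [3] − [0].
As a 6×12 matrix over Z this has rank 5, with invariant factors (1,1,1,1,1).

The boundary map ∂_2: C_2 → C_1 sends each 2-simplex [p,q,r] to [q,r] − [p,r] + [p,q]. For instance
  ∂[1,4,5] = [4,5] − [1,5] + [1,4],
  ∂[0,2,4] = [2,4] − [0,4] + [0,2].
The 12×8 boundary matrix has rank 7 and Smith normal form diag(1,1,1,1,1,1,1).

Now H_k = ker ∂_k / im ∂_{k+1}, so:

  H_0: rank C_0 − rank ∂_1 = 6 − 5 = 1, and the invariant factors of ∂_1 are all 1, so H_0 ≅ Z.
  H_1: rank ker ∂_1 − rank ∂_2 = (12 − 5) − 7 = 0, and the invariant factors of ∂_2 are all 1, so H_1 ≅ 0.
  H_2: rank ker ∂_2 − rank ∂_3 = (8 − 7) − 0 = 1, and there is no ∂_3, so H_2 ≅ Z.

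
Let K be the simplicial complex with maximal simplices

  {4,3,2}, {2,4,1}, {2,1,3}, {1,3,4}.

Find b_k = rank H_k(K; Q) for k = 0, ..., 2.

Take the total order 1 < 2 < 3 < 4 on the vertex set. Then K (dimension 2) consists of the simplices:

  0-simplices (4): [1], [2], [3], [4]
  1-simplices (6): [1,2], [1,3], [1,4], [2,3], [2,4], [3,4]
  2-simplices (4): [1,2,3], [1,2,4], [1,3,4], [2,3,4]

giving chain groups C_0 ≅ Z^4, C_1 ≅ Z^6, C_2 ≅ Z^4.

The boundary map ∂_1: C_1 → C_0 sends each edge [p,q] (with p < q) to q − p.
As a 4×6 matrix over Z this has rank 3, with invariant factors (1,1,1).

Boundary ∂_2: C_2 → C_1 acts by ∂[p,q,r] = [q,r] − [p,r] + [p,q]. For instance
  ∂[1,2,3] = [2,3] − [1,3] + [1,2],
  ∂[2,3,4] = [3,4] − [2,4] + [2,3].
The resulting 6×4 matrix has rank 3, and its Smith normal form has invariant factors (1,1,1).

Now H_k = ker ∂_k / im ∂_{k+1}, so:

  H_0: rank C_0 − rank ∂_1 = 4 − 3 = 1, and the invariant factors of ∂_1 are all 1, so H_0 ≅ Z.
  H_1: rank ker ∂_1 − rank ∂_2 = (6 − 3) − 3 = 0, and the invariant factors of ∂_2 are all 1, so H_1 ≅ 0.
  H_2: rank ker ∂_2 − rank ∂_3 = (4 − 3) − 0 = 1, and there is no ∂_3, so H_2 ≅ Z.

Hence the Betti numbers are b_0 = 1, b_1 = 0, b_2 = 1.

b_0 = 1, b_1 = 0, b_2 = 1.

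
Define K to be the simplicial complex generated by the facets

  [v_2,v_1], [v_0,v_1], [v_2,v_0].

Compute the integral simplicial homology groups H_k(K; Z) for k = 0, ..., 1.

Take the total order v_0 < v_1 < v_2 on the vertex set. Then K (dimension 1) consists of the simplices:

  0-simplices (3): [v_0], [v_1], [v_2]
  1-simplices (3): [v_0,v_1], [v_0,v_2], [v_1,v_2]

so the chain groups are C_0 ≅ Z^3, C_1 ≅ Z^3.

The boundary map ∂_1: C_1 → C_0 maps an edge to its endpoints' difference, ∂[p,q] = q − p.
This gives a 3×3 integer matrix of rank 2; reducing to Smith normal form yields diagonal entries (1,1).

Reading off H_k = ker ∂_k / im ∂_{k+1}:

  H_0: rank C_0 − rank ∂_1 = 3 − 2 = 1, and the invariant factors of ∂_1 are all 1, so H_0 = Z.
  H_1: rank ker ∂_1 − rank ∂_2 = (3 − 2) − 0 = 1, and there is no ∂_2, so H_1 = Z.

(K is a triangulation of the circle S^1.)

H_0 ≅ Z,  H_1 ≅ Z.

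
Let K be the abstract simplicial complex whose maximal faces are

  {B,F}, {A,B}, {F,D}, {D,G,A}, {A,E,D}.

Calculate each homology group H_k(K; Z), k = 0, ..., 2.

Fix the vertex order A < B < D < E < F < G and write every simplex with vertices in increasing order. Then dim K = 2 and the simplices of K are:

  0-simplices (6): A, B, D, E, F, G
  1-simplices (8): AB, AD, AE, AG, BF, DE, DF, DG
  2-simplices (2): ADE, ADG

Hence C_0 ≅ Z^6, C_1 ≅ Z^8, C_2 ≅ Z^2.

∂_1: C_1 → C_0 sends each edge [p,q] (with p < q) to q − p. For instance
  ∂AE = E − A.
This gives a 6×8 integer matrix of rank 5; reducing to Smith normal form yields diagonal entries (1,1,1,1,1).

∂_2: C_2 → C_1 acts by ∂[p,q,r] = [q,r] − [p,r] + [p,q]. For instance
  ∂ADG = DG − AG + AD,
  ∂ADE = DE − AE + AD.
As a 8×2 matrix over Z this has rank 2, with invariant factors (1,1).

Now H_k = ker ∂_k / im ∂_{k+1}, so:

  H_0: rank C_0 − rank ∂_1 = 6 − 5 = 1, and the invariant factors of ∂_1 are all 1, so H_0 ≅ Z.
  H_1: rank ker ∂_1 − rank ∂_2 = (8 − 5) − 2 = 1, and the invariant factors of ∂_2 are all 1, so H_1 ≅ Z.
  H_2: rank ker ∂_2 − rank ∂_3 = (2 − 2) − 0 = 0, and there is no ∂_3, so H_2 ≅ 0.

As a check, the Euler characteristic is 6 − 8 + 2 = 0, which agrees with 1 − 1 + 0 = 0.

H_0 ≅ Z,  H_1 ≅ Z,  H_2 = 0.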